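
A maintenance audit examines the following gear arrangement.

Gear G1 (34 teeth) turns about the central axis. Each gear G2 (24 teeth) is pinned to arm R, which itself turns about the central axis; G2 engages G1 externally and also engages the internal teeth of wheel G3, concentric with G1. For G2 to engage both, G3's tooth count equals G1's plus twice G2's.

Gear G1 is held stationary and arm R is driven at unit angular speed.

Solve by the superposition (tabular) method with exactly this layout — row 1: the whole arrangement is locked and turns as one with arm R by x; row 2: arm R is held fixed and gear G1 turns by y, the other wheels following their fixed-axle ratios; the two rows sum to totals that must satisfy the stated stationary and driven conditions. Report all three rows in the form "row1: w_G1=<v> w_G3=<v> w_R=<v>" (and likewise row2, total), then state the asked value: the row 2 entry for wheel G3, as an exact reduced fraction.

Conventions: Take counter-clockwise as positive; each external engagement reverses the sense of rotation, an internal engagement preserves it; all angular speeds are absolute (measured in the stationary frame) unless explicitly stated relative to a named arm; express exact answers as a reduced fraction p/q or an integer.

row1: w_G1=1 w_G3=1 w_R=1
row2: w_G1=-1 w_G3=17/41 w_R=0
total: w_G1=0 w_G3=58/41 w_R=1
asked value: 17/41

topology: planetary set — G1 34T / G2 24T / G3 82T, arm = carrier (Willis)
superposition row 1 [locked train]: every member turns x
row 2 — arm fixed, fixed-axis ratios: sun y, ring −(34/82)·y, arm 0
boundary: total ω_sun = x + y = 0 and total ω_arm = x = 1  ⇒  y = -1, x = 1
row 2 ring = −(34/82)·(-1) = 17/41
totals (row 1 + row 2): sun 1 + (-1) = 0, ring 1 + 17/41 = 58/41, arm 1 + 0 = 1
asked cell (row2, ring) = 17/41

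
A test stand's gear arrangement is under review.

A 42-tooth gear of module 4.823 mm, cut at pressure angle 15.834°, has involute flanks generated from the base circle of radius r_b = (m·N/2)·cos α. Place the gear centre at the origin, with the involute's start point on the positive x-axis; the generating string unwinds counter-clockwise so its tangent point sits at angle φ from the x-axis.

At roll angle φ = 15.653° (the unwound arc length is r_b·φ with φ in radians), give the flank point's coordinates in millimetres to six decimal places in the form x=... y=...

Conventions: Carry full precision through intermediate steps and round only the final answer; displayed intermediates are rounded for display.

topology: single-mesh involute geometry — m = 4.823, N = 42
pitch radius r_p = m·N/2 = 4.823·42/2 = 101.283000
base radius r_b = r_p·cos α = 101.283000·cos 15.834° = 97.439943
roll angle φ = 15.653° = 0.27319639 rad
x = r_b·(cos φ + φ·sin φ) = 101.008651
y = r_b·(sin φ − φ·cos φ) = 0.657349

x=101.008651 y=0.657349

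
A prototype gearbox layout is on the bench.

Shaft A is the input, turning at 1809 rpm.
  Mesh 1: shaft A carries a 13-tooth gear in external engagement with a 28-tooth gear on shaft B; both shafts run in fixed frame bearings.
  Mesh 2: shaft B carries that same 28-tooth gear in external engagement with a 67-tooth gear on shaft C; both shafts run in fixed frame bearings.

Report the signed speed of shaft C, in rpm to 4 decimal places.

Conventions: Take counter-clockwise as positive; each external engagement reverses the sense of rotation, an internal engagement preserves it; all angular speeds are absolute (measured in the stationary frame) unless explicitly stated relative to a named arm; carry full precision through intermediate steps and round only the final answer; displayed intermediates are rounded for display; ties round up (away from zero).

+351.0000 rpm

recognized (3 fixed axles, 2 meshes): fixed-axis compound train
mesh 1 [13T→28T]: ω = 1809.0000×13/28 = 839.8929 rpm, sense flips to −
mesh 2 [28T→67T]: ω = 839.8929×28/67 = 351.0000 rpm, sense flips to +
signed output speed = +351.0000 rpm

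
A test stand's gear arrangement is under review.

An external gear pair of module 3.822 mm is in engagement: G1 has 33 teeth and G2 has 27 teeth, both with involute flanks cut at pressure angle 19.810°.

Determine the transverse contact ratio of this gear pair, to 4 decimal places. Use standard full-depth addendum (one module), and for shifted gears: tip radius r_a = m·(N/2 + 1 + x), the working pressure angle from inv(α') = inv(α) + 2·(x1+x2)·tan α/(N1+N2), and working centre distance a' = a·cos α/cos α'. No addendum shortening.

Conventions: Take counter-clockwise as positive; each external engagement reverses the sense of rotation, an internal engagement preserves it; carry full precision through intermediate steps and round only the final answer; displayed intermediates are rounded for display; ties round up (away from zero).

topology: single-mesh involute geometry — m = 3.822, 33T/27T pair
base radii: r_b1 = 59.331035, r_b2 = 48.543574
tip radii: r_a1 = 66.885000, r_a2 = 55.419000
no profile shift: α' = α, a' = a
action lengths: √(r_a1²−r_b1²) = 30.877687, √(r_a2²−r_b2²) = 26.735501
base pitch p_b = π·m·cos α = 11.296603
CR = (30.877687 + 26.735501 − 114.660000·sin 19.81000°)/11.296603 = 1.660204
contact ratio ≈ 1.6602

1.6602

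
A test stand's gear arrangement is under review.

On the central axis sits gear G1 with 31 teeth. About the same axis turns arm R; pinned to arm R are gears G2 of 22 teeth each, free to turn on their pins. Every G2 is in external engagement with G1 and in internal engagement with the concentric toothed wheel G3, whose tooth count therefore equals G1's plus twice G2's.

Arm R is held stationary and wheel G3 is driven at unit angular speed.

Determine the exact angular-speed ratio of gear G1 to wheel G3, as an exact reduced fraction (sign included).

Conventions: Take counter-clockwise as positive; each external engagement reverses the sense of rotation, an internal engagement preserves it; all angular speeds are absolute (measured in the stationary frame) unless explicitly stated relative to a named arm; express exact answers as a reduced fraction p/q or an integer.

topology: planetary set — G1 31T / G2 22T / G3 75T, arm = carrier (Willis)
ring teeth: 31 + 2·22 = 75
31(ω_sun−ω_arm) = −75(ω_ring−ω_arm),  ω_arm = 0, ω_ring = 1
ω_sun = 0 − (75/31)(1−0) = -75/31
ω_out/ω_in = -75/31

-75/31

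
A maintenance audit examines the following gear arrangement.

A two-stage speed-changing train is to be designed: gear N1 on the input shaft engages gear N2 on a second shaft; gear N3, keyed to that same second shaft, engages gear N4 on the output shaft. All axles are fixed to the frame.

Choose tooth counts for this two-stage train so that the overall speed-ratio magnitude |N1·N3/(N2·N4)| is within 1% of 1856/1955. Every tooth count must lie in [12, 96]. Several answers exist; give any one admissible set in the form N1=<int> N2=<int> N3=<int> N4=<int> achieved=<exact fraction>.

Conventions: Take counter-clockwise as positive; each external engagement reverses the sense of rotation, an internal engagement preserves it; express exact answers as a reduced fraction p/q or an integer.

design class (target 1856/1955): fixed-axis compound train
target = 1856/1955 in lowest terms: an exact hit needs N1·N3 = k·1856 and N2·N4 = k·1955 for one integer k, every count in [12, 96]; additionally prefer no 1:1 stage (N1 ≠ N2, N3 ≠ N4)
k = 1: N1·N3 = 1856 = 29·64, N2·N4 = 1955 = 23·85
achieved = 29·64/(23·85) = 1856/1955; |achieved − target| = 0 ≤ 464/48875 ✓

N1=29 N2=23 N3=64 N4=85 achieved=1856/1955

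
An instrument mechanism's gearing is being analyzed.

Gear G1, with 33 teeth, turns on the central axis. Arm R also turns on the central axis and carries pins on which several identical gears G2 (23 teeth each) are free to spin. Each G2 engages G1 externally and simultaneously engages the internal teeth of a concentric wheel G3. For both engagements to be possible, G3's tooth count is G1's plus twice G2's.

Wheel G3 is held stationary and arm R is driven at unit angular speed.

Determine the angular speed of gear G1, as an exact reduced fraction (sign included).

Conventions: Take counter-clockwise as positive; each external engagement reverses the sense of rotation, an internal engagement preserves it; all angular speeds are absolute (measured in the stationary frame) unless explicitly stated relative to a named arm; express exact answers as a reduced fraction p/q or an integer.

112/33

topology: planetary set — G1 33T / G2 23T / G3 79T, arm = carrier (Willis)
ring teeth: 33 + 2·23 = 79
33(ω_sun−ω_arm) = −79(ω_ring−ω_arm),  ω_ring = 0, ω_arm = 1
ω_sun = 1 − (79/33)(0−1) = 112/33
exact speed ratio = 112/33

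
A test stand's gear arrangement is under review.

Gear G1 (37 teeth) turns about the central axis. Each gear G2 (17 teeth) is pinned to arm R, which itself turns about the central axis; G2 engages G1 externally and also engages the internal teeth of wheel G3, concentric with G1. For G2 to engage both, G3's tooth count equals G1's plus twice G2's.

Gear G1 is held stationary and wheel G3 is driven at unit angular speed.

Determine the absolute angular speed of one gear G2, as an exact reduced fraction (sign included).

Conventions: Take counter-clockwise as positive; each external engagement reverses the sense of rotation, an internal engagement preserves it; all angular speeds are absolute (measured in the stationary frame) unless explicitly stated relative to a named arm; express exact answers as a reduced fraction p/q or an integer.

class = planetary set [G3 = 37+2·17 = 71; Willis about the carrier]
ring teeth: 37 + 2·17 = 71
37(ω_sun−ω_arm) = −71(ω_ring−ω_arm),  ω_sun = 0, ω_ring = 1
37(0−ω_arm) = −71(1−ω_arm)  ⇒  108·ω_arm = 71  ⇒  ω_arm = 71/108
sun–planet mesh: 37·(0−71/108) = −17·(ω_p−ω_arm)  ⇒  ω_p−ω_arm = 2627/1836
ω_p = 71/108 + 2627/1836 = 71/34
exact speed ratio = 71/34

71/34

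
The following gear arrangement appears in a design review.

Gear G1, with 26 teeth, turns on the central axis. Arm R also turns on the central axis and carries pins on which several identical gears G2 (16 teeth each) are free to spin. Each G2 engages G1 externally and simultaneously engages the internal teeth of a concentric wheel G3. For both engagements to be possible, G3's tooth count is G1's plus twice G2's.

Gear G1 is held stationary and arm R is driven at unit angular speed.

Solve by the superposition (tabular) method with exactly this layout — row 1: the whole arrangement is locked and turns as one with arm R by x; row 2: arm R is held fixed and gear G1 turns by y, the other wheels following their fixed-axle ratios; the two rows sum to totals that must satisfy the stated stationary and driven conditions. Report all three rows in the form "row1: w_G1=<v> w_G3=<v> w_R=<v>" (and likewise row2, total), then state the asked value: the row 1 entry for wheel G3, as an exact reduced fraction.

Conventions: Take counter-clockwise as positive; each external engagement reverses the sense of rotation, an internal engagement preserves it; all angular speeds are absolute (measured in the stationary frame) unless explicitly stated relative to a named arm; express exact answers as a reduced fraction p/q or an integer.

row1: w_G1=1 w_G3=1 w_R=1
row2: w_G1=-1 w_G3=13/29 w_R=0
total: w_G1=0 w_G3=42/29 w_R=1
asked value: 1

planetary set (26T centre, 16T on arm, 58T internal) — Willis relation
row 1: whole set turns with the arm by x
row 2 — arm fixed, fixed-axis ratios: sun y, ring −(26/58)·y, arm 0
boundary: total ω_sun = x + y = 0 and total ω_arm = x = 1  ⇒  y = -1, x = 1
row 2 ring = −(26/58)·(-1) = 13/29
totals (row 1 + row 2): sun 1 + (-1) = 0, ring 1 + 13/29 = 42/29, arm 1 + 0 = 1
asked cell (row1, ring) = 1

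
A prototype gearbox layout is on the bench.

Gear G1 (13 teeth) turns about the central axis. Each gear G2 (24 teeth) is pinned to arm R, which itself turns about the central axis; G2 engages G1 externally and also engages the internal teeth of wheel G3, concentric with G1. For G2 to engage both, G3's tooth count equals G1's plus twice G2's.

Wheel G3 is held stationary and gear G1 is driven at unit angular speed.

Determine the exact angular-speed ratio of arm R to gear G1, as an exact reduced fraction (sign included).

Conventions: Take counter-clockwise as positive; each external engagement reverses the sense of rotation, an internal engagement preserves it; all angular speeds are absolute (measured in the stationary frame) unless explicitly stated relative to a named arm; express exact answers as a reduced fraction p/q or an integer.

13/74

class = planetary set [G3 = 13+2·24 = 61; Willis about the carrier]
ring teeth: 13 + 2·24 = 61
13(ω_sun−ω_arm) = −61(ω_ring−ω_arm),  ω_ring = 0, ω_sun = 1
13(1−ω_arm) = −61(0−ω_arm)  ⇒  74·ω_arm = 13  ⇒  ω_arm = 13/74
ω_out/ω_in = 13/74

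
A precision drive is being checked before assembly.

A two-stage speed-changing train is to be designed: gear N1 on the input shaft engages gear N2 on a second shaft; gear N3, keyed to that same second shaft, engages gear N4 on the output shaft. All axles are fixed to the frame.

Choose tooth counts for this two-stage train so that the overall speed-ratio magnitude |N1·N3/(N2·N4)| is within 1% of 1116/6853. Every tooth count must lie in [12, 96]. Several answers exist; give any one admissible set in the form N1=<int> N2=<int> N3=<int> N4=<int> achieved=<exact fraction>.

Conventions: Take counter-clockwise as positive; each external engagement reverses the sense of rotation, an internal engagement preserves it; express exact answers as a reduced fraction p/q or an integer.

design class (target 1116/6853): fixed-axis compound train
target = 1116/6853 in lowest terms: an exact hit needs N1·N3 = k·1116 and N2·N4 = k·6853 for one integer k, every count in [12, 96]; additionally prefer no 1:1 stage (N1 ≠ N2, N3 ≠ N4)
k = 1: N1·N3 = 1116 = 12·93, N2·N4 = 6853 = 77·89
achieved = 12·93/(77·89) = 1116/6853; |achieved − target| = 0 ≤ 279/171325 ✓

N1=12 N2=77 N3=93 N4=89 achieved=1116/6853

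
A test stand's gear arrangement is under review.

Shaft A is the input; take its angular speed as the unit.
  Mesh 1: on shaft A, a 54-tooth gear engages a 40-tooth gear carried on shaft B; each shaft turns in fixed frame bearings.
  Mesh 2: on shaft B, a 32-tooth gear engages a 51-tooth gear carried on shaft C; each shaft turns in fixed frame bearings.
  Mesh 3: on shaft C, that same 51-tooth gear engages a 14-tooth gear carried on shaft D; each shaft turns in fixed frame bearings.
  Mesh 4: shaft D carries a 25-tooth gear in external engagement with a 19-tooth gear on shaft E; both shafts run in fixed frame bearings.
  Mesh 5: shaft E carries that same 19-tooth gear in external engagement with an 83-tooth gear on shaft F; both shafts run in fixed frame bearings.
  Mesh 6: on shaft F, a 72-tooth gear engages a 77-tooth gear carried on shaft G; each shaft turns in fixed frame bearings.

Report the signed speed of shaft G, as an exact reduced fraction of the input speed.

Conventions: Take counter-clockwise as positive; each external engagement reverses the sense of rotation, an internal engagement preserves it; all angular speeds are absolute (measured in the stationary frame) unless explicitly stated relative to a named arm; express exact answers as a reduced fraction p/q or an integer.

6-mesh fixed-axis compound train (all bearings frame-fixed)
mesh 1 [54T→40T]: |ω|/ω_in = 1×54/40 = 27/20, sense flips to −
mesh 2 [32T→51T]: |ω|/ω_in = (27/20)×32/51 = 72/85, sense flips to +
mesh 3 [51T→14T]: |ω|/ω_in = (72/85)×51/14 = 108/35, sense flips to −
mesh 4 [25T→19T]: |ω|/ω_in = (108/35)×25/19 = 540/133, sense flips to +
mesh 5 [19T→83T]: |ω|/ω_in = (540/133)×19/83 = 540/581, sense flips to −
mesh 6 [72T→77T]: |ω|/ω_in = (540/581)×72/77 = 38880/44737, sense flips to +
signed output speed (× input speed) = 38880/44737

38880/44737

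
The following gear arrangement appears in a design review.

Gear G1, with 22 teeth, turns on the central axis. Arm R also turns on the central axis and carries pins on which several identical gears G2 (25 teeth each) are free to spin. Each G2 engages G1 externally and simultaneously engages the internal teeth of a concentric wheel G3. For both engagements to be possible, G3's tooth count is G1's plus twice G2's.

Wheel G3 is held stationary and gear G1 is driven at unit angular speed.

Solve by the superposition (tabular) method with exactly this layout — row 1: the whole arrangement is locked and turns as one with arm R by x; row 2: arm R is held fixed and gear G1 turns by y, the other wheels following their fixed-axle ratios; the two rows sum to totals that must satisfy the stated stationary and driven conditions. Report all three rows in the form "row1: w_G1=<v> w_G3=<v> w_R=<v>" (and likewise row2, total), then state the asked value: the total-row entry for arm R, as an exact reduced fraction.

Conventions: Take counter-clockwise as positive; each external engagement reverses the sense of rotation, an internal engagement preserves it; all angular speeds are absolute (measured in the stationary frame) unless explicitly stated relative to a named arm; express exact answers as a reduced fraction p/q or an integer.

recognized (axles ride arm R): planetary set, 22/25/72 teeth
row 1: whole set turns with the arm by x
superposition row 2 [arm held]: sun y, ring −(22/72)·y, arm 0
boundary: total ω_ring = x − (22/72)·y = 0 and total ω_sun = x + y = 1  ⇒  y = 36/47, x = 11/47
row 2 ring = −(22/72)·36/47 = -11/47
totals (row 1 + row 2): sun 11/47 + 36/47 = 1, ring 11/47 + (-11/47) = 0, arm 11/47 + 0 = 11/47
asked cell (total, arm) = 11/47

row1: w_G1=11/47 w_G3=11/47 w_R=11/47
row2: w_G1=36/47 w_G3=-11/47 w_R=0
total: w_G1=1 w_G3=0 w_R=11/47
asked value: 11/47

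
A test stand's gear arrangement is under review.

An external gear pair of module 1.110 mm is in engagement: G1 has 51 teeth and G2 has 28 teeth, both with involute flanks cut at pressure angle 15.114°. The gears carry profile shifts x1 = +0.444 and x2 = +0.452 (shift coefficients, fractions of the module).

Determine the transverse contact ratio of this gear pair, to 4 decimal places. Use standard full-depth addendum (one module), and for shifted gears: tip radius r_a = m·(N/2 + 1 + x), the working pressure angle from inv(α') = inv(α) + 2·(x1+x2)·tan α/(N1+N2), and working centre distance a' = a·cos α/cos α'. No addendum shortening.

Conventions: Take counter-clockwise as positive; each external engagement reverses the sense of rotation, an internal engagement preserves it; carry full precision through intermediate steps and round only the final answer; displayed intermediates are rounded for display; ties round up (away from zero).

1.7861

recognized (one external pair, fixed centres): single-mesh tooth geometry, m = 1.110, N1 = 51, N2 = 28
base radii: r_b1 = 27.325900, r_b2 = 15.002455
tip radii: r_a1 = 29.907840, r_a2 = 17.151720
inv(α') = inv(15.114°) + 2·(+0.444+0.452)·tan α/(51+28) = 0.01242023  ⇒  α' = 18.85636°
a' = a·cos α / cos α' = 43.8450·cos 15.114°/cos 18.85636° = 44.728873
action lengths: √(r_a1²−r_b1²) = 12.156236, √(r_a2²−r_b2²) = 8.313113
base pitch p_b = π·m·cos α = 3.366543
CR = (12.156236 + 8.313113 − 44.728873·sin 18.85636°)/3.366543 = 1.786142
contact ratio ≈ 1.7861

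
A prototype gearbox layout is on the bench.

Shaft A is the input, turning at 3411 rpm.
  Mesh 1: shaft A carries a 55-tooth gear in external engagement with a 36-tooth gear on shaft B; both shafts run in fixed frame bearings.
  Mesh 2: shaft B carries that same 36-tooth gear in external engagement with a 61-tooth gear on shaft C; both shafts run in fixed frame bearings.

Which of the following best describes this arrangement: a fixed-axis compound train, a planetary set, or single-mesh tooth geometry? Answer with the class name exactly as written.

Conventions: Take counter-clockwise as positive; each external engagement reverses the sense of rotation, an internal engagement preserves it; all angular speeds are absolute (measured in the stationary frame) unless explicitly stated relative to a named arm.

fixed-axis compound train

topology: fixed-axis compound train — 2 meshes, A→C
classification: fixed-axis compound train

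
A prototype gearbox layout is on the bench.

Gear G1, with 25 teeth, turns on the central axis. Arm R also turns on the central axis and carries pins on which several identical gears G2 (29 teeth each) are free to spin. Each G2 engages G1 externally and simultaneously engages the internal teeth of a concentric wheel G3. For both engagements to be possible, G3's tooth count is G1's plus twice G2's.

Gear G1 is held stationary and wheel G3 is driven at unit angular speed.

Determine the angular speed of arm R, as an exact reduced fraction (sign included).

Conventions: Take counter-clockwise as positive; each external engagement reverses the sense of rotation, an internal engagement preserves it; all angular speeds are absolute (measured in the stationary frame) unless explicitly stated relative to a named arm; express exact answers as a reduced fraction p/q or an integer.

83/108

topology: planetary set — G1 25T / G2 29T / G3 83T, arm = carrier (Willis)
ring teeth: 25 + 2·29 = 83
25(ω_sun−ω_arm) = −83(ω_ring−ω_arm),  ω_sun = 0, ω_ring = 1
25(0−ω_arm) = −83(1−ω_arm)  ⇒  108·ω_arm = 83  ⇒  ω_arm = 83/108
exact speed ratio = 83/108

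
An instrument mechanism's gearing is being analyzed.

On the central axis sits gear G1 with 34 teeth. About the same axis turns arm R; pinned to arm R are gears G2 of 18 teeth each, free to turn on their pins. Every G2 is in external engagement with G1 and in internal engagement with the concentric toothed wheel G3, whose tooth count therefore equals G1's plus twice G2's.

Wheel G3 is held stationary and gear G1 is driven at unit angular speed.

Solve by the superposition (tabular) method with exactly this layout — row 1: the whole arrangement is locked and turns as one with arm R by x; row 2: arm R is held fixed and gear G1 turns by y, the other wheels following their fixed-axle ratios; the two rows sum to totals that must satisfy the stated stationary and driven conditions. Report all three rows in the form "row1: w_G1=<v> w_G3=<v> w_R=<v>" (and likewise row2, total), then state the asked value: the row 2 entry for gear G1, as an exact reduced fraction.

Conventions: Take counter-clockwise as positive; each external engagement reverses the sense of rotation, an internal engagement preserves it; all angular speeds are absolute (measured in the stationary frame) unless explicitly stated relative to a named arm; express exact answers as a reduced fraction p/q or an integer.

topology: planetary set — G1 34T / G2 18T / G3 70T, arm = carrier (Willis)
row 1 — lock + rotate with arm: ω_sun = ω_ring = ω_arm = x
row 2 (arm held, sun turns y): ω_ring = −(34/70)·y, ω_arm = 0
boundary: total ω_ring = x − (34/70)·y = 0 and total ω_sun = x + y = 1  ⇒  y = 35/52, x = 17/52
row 2 ring = −(34/70)·35/52 = -17/52
totals (row 1 + row 2): sun 17/52 + 35/52 = 1, ring 17/52 + (-17/52) = 0, arm 17/52 + 0 = 17/52
asked cell (row2, sun) = 35/52

row1: w_G1=17/52 w_G3=17/52 w_R=17/52
row2: w_G1=35/52 w_G3=-17/52 w_R=0
total: w_G1=1 w_G3=0 w_R=17/52
asked value: 35/52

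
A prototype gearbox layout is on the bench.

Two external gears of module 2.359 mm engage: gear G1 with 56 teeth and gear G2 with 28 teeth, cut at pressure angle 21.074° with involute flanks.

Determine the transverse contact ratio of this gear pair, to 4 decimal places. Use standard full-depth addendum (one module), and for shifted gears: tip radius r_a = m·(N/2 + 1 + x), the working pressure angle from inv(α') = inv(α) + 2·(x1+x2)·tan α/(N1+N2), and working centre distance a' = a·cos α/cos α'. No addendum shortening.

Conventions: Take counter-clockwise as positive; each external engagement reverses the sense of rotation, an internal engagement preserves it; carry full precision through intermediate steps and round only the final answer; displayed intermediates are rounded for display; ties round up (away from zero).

1.6558

single-mesh involute tooth geometry (56T engaging 28T at module 2.359)
base radii: r_b1 = 61.634231, r_b2 = 30.817115
tip radii: r_a1 = 68.411000, r_a2 = 35.385000
no profile shift: α' = α, a' = a
action lengths: √(r_a1²−r_b1²) = 29.686470, √(r_a2²−r_b2²) = 17.389756
base pitch p_b = π·m·cos α = 6.915345
CR = (29.686470 + 17.389756 − 99.078000·sin 21.07400°)/6.915345 = 1.655798
contact ratio ≈ 1.6558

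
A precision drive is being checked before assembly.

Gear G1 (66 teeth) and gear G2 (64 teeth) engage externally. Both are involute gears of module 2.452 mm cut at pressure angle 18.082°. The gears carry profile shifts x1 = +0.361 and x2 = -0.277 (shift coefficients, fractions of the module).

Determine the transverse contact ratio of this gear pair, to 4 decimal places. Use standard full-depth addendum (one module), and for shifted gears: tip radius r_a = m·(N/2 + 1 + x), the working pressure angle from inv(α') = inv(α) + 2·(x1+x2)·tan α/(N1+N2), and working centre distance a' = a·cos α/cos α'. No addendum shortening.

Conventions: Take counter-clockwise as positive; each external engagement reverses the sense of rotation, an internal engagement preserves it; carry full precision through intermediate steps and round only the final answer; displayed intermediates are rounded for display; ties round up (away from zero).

1.8881

single-mesh involute tooth geometry (66T engaging 64T at module 2.452)
base radii: r_b1 = 76.919825, r_b2 = 74.588921
tip radii: r_a1 = 84.253172, r_a2 = 80.236796
inv(α') = inv(18.082°) + 2·(+0.361-0.277)·tan α/(66+64) = 0.01133420  ⇒  α' = 18.30580°
a' = a·cos α / cos α' = 159.3800·cos 18.082°/cos 18.30580° = 159.584741
action lengths: √(r_a1²−r_b1²) = 34.379319, √(r_a2²−r_b2²) = 29.570869
base pitch p_b = π·m·cos α = 7.322750
CR = (34.379319 + 29.570869 − 159.584741·sin 18.30580°)/7.322750 = 1.888149
contact ratio ≈ 1.8881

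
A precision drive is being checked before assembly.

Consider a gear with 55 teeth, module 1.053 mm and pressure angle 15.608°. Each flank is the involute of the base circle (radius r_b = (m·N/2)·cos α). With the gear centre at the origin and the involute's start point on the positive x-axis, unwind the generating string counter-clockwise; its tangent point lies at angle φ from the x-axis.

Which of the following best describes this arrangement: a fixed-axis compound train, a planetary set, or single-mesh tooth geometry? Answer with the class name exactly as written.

single-mesh involute tooth geometry (55T wheel at module 1.053)
classification: single-mesh tooth geometry

single-mesh tooth geometry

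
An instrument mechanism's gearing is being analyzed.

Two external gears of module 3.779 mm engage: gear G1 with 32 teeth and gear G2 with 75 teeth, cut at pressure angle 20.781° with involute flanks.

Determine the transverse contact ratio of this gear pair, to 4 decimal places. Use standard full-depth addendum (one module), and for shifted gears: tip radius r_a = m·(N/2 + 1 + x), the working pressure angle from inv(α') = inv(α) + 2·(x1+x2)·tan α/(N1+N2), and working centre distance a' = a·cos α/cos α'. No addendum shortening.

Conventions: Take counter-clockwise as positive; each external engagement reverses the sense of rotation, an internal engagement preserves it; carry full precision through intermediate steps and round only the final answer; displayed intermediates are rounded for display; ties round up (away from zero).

class = single-mesh tooth geometry [involute pair 32T × 75T, m = 3.779]
base radii: r_b1 = 56.530417, r_b2 = 132.493164
tip radii: r_a1 = 64.243000, r_a2 = 145.491500
no profile shift: α' = α, a' = a
action lengths: √(r_a1²−r_b1²) = 30.520076, √(r_a2²−r_b2²) = 60.111047
base pitch p_b = π·m·cos α = 11.099721
CR = (30.520076 + 60.111047 − 202.176500·sin 20.78100°)/11.099721 = 1.702702
contact ratio ≈ 1.7027

1.7027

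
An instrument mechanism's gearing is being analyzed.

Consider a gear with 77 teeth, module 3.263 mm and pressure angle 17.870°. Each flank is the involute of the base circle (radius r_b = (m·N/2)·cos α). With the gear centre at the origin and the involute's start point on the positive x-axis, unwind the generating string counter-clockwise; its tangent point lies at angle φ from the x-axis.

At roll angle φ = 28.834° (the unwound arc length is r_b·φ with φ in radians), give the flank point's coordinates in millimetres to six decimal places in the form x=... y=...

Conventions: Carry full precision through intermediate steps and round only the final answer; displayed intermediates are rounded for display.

class = single-mesh tooth geometry [base-circle involute, m = 3.263, 77T]
pitch radius r_p = m·N/2 = 3.263·77/2 = 125.625500
base radius r_b = r_p·cos α = 125.625500·cos 17.870° = 119.564724
roll angle φ = 28.834° = 0.50324824 rad
x = r_b·(cos φ + φ·sin φ) = 133.759924
y = r_b·(sin φ − φ·cos φ) = 4.952102

x=133.759924 y=4.952102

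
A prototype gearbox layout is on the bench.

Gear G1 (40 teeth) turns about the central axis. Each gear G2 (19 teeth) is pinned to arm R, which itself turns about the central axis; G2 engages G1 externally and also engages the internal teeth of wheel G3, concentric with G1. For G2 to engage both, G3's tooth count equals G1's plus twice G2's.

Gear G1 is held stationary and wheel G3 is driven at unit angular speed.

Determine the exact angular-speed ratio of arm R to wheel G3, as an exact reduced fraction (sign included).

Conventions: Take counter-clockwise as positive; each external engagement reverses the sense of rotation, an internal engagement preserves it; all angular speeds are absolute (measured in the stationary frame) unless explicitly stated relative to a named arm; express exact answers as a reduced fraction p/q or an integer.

planetary set (40T centre, 19T on arm, 78T internal) — Willis relation
ring teeth: 40 + 2·19 = 78
40(ω_sun−ω_arm) = −78(ω_ring−ω_arm),  ω_sun = 0, ω_ring = 1
40(0−ω_arm) = −78(1−ω_arm)  ⇒  118·ω_arm = 78  ⇒  ω_arm = 39/59
ω_out/ω_in = 39/59

39/59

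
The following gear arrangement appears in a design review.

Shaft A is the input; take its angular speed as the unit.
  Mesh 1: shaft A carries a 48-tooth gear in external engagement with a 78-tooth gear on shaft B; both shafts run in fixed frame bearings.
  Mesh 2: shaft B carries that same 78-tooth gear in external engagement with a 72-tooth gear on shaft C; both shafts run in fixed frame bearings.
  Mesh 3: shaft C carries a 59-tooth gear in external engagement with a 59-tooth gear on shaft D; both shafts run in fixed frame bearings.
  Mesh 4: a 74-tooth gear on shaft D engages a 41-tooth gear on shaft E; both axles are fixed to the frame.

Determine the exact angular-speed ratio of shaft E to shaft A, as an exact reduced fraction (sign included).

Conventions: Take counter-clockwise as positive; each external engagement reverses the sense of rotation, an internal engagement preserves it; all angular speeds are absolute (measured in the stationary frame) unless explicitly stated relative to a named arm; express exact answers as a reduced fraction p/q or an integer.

class = fixed-axis compound train [4 meshes; 4 ratios multiply, 4 sense flips]
mesh 1 [48T→78T]: running ratio 8/13, sense −
mesh 2 [78T→72T]: running ratio 2/3, sense +
mesh 3 [59T→59T]: running ratio 2/3, sense −
mesh 4 [74T→41T]: running ratio 148/123, sense +
ω_out/ω_in = 148/123

148/123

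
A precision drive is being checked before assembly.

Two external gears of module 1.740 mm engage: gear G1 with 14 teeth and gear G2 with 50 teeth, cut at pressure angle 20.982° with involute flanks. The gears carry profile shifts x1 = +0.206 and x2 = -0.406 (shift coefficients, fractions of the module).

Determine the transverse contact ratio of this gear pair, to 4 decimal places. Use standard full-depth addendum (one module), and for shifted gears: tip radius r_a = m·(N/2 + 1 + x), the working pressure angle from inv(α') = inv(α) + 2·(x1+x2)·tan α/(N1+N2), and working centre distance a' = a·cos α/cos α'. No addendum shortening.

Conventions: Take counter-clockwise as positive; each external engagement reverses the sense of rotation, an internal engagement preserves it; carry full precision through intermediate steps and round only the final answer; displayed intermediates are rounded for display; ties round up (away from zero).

topology: single-mesh involute geometry — m = 1.740, 14T/50T pair
base radii: r_b1 = 11.372380, r_b2 = 40.615644
tip radii: r_a1 = 14.278440, r_a2 = 44.533560
inv(α') = inv(20.982°) + 2·(+0.206-0.406)·tan α/(14+50) = 0.01490175  ⇒  α' = 19.99886°
a' = a·cos α / cos α' = 55.6800·cos 20.982°/cos 19.99886° = 55.324099
action lengths: √(r_a1²−r_b1²) = 8.633818, √(r_a2²−r_b2²) = 18.264923
base pitch p_b = π·m·cos α = 5.103912
CR = (8.633818 + 18.264923 − 55.324099·sin 19.99886°)/5.103912 = 1.563079
contact ratio ≈ 1.5631

1.5631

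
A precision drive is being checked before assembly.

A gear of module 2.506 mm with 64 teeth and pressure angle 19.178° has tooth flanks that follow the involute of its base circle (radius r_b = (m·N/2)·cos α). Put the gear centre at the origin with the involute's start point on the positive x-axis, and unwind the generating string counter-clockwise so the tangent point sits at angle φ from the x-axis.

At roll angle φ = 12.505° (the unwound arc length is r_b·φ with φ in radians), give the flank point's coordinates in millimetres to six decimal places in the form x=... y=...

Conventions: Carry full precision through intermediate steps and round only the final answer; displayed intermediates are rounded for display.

topology: single-mesh involute geometry — m = 2.506, N = 64
pitch radius r_p = m·N/2 = 2.506·64/2 = 80.192000
base radius r_b = r_p·cos α = 80.192000·cos 19.178° = 75.741551
roll angle φ = 12.505° = 0.21825342 rad
x = r_b·(cos φ + φ·sin φ) = 77.524082
y = r_b·(sin φ − φ·cos φ) = 0.261232

x=77.524082 y=0.261232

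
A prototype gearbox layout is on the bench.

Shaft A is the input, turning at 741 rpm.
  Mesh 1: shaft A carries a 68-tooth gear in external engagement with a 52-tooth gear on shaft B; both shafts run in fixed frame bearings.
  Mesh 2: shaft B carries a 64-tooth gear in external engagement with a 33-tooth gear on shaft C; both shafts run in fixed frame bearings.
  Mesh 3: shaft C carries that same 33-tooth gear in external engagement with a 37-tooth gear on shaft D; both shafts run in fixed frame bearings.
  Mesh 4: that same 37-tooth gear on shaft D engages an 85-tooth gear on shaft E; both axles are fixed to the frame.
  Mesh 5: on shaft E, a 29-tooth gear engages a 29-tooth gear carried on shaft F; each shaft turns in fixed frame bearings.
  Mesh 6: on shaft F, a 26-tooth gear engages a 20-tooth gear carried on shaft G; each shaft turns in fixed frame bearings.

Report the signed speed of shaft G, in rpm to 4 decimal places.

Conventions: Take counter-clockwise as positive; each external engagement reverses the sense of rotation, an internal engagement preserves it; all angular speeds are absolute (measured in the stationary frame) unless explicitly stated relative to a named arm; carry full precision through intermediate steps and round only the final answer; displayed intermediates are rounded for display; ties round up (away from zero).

+948.4800 rpm

6-mesh fixed-axis compound train (all bearings frame-fixed)
mesh 1 [68T→52T]: ω = 741.0000×68/52 = 969.0000 rpm, sense flips to −
mesh 2 [64T→33T]: ω = 969.0000×64/33 = 1879.2727 rpm, sense flips to +
mesh 3 [33T→37T]: ω = 1879.2727×33/37 = 1676.1081 rpm, sense flips to −
mesh 4 [37T→85T]: ω = 1676.1081×37/85 = 729.6000 rpm, sense flips to +
mesh 5 [29T→29T]: ω = 729.6000×29/29 = 729.6000 rpm, sense flips to −
mesh 6 [26T→20T]: ω = 729.6000×26/20 = 948.4800 rpm, sense flips to +
signed output speed = +948.4800 rpm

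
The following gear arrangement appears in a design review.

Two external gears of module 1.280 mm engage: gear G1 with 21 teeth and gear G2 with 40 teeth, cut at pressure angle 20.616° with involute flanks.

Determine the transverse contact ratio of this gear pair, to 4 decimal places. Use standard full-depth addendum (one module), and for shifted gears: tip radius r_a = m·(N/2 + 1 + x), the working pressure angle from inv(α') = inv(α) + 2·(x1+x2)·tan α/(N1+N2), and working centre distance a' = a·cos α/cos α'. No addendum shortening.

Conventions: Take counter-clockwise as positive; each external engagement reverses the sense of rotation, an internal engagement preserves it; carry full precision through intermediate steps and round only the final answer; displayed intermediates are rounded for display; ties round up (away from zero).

recognized (one external pair, fixed centres): single-mesh tooth geometry, m = 1.280, N1 = 21, N2 = 40
base radii: r_b1 = 12.579319, r_b2 = 23.960608
tip radii: r_a1 = 14.720000, r_a2 = 26.880000
no profile shift: α' = α, a' = a
action lengths: √(r_a1²−r_b1²) = 7.644549, √(r_a2²−r_b2²) = 12.182925
base pitch p_b = π·m·cos α = 3.763723
CR = (7.644549 + 12.182925 − 39.040000·sin 20.61600°)/3.763723 = 1.615786
contact ratio ≈ 1.6158

1.6158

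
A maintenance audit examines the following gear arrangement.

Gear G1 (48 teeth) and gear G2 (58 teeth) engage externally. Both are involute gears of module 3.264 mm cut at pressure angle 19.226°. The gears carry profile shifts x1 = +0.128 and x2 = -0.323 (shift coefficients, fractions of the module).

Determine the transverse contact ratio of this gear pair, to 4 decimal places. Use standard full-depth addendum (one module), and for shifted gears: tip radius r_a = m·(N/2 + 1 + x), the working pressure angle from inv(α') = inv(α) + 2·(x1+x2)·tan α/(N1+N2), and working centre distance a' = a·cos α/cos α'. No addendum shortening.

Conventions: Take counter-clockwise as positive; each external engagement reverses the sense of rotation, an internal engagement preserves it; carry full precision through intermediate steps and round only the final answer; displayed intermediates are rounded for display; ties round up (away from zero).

1.8398

topology: single-mesh involute geometry — m = 3.264, 48T/58T pair
base radii: r_b1 = 73.966969, r_b2 = 89.376755
tip radii: r_a1 = 82.017792, r_a2 = 96.865728
inv(α') = inv(19.226°) + 2·(+0.128-0.323)·tan α/(48+58) = 0.01190562  ⇒  α' = 18.59984°
a' = a·cos α / cos α' = 172.9920·cos 19.226°/cos 18.59984° = 172.345443
action lengths: √(r_a1²−r_b1²) = 35.437348, √(r_a2²−r_b2²) = 37.346553
base pitch p_b = π·m·cos α = 9.682254
CR = (35.437348 + 37.346553 − 172.345443·sin 18.59984°)/9.682254 = 1.839777
contact ratio ≈ 1.8398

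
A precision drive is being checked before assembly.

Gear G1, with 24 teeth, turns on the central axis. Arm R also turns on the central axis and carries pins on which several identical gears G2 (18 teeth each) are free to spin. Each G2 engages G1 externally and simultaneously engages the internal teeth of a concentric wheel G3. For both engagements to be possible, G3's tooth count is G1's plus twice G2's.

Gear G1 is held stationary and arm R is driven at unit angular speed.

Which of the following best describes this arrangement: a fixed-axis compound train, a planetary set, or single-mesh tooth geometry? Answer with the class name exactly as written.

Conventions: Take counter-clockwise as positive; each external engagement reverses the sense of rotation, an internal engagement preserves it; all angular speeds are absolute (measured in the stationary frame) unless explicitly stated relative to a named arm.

planetary set

class = planetary set [G3 = 24+2·18 = 60; Willis about the carrier]
classification: planetary set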